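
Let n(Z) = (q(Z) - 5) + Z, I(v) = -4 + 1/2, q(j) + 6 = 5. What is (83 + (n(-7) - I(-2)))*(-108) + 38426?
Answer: 30488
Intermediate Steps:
q(j) = -1 (q(j) = -6 + 5 = -1)
I(v) = -7/2 (I(v) = -4 + ½ = -7/2)
n(Z) = -6 + Z (n(Z) = (-1 - 5) + Z = -6 + Z)
(83 + (n(-7) - I(-2)))*(-108) + 38426 = (83 + ((-6 - 7) - 1*(-7/2)))*(-108) + 38426 = (83 + (-13 + 7/2))*(-108) + 38426 = (83 - 19/2)*(-108) + 38426 = (147/2)*(-108) + 38426 = -7938 + 38426 = 30488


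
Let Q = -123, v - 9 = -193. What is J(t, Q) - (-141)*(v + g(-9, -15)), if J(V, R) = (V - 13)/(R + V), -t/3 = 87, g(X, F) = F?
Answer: -5387191/192 ≈ -28058.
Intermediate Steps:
v = -184 (v = 9 - 193 = -184)
t = -261 (t = -3*87 = -261)
J(V, R) = (-13 + V)/(R + V)
J(t, Q) - (-141)*(v + g(-9, -15)) = (-13 - 261)/(-123 - 261) - (-141)*(-184 - 15) = -274/(-384) - (-141)*(-199) = -1/384*(-274) - 1*28059 = 137/192 - 28059 = -5387191/192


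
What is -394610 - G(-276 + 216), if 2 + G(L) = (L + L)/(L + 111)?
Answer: -6708296/17 ≈ -3.9461e+5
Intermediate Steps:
G(L) = -2 + 2*L/(111 + L) (G(L) = -2 + (L + L)/(L + 111) = -2 + (2*L)/(111 + L) = -2 + 2*L/(111 + L))
-394610 - G(-276 + 216) = -394610 - (-222)/(111 + (-276 + 216)) = -394610 - (-222)/(111 - 60) = -394610 - (-222)/51 = -394610 - 1*(-74/17) = -394610 + 74/17 = -6708296/17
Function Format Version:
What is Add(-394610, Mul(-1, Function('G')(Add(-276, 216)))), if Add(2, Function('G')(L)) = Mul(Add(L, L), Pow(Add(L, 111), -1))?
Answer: Rational(-6708296, 17) ≈ -3.9461e+5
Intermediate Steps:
Function('G')(L) = Add(-2, Mul(2, L, Pow(Add(111, L), -1))) (Function('G')(L) = Add(-2, Mul(Add(L, L), Pow(Add(L, 111), -1))) = Add(-2, Mul(Mul(2, L), Pow(Add(111, L), -1))) = Add(-2, Mul(2, L, Pow(Add(111, L), -1))))
Add(-394610, Mul(-1, Function('G')(Add(-276, 216)))) = Add(-394610, Mul(-1, Mul(-222, Pow(Add(111, Add(-276, 216)), -1)))) = Add(-394610, Mul(-1, Mul(-222, Pow(Add(111, -60), -1)))) = Add(-394610, Mul(-1, Mul(-222, Pow(51, -1)))) = Add(-394610, Mul(-1, Mul(-222, Rational(1, 51)))) = Add(-394610, Mul(-1, Rational(-74, 17))) = Add(-394610, Rational(74, 17)) = Rational(-6708296, 17)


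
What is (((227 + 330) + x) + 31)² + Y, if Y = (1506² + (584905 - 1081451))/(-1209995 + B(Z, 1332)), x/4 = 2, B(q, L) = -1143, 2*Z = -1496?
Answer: 215106912159/605569 ≈ 3.5521e+5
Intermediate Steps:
Z = -748 (Z = (½)*(-1496) = -748)
x = 8 (x = 4*2 = 8)
Y = -885745/605569 (Y = (1506² + (584905 - 1081451))/(-1209995 - 1143) = (2268036 - 496546)/(-1211138) = 1771490*(-1/1211138) = -885745/605569 ≈ -1.4627)
(((227 + 330) + x) + 31)² + Y = (((227 + 330) + 8) + 31)² - 885745/605569 = ((557 + 8) + 31)² - 885745/605569 = (565 + 31)² - 885745/605569 = 596² - 885745/605569 = 355216 - 885745/605569 = 215106912159/605569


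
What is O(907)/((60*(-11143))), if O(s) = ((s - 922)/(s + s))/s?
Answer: 1/73334222456 ≈ 1.3636e-11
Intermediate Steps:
O(s) = (-922 + s)/(2*s²) (O(s) = ((-922 + s)/((2*s)))/s = ((-922 + s)*(1/(2*s)))/s = ((-922 + s)/(2*s))/s = (-922 + s)/(2*s²))
O(907)/((60*(-11143))) = ((½)*(-922 + 907)/907²)/((60*(-11143))) = ((½)*(1/822649)*(-15))/(-668580) = -15/1645298*(-1/668580) = 1/73334222456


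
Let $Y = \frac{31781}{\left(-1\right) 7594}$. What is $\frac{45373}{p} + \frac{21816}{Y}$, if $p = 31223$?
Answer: $- \frac{5171294391679}{992298163} \approx -5211.4$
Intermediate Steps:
$Y = - \frac{31781}{7594}$ ($Y = \frac{31781}{-7594} = 31781 \left(- \frac{1}{7594}\right) = - \frac{31781}{7594} \approx -4.185$)
$\frac{45373}{p} + \frac{21816}{Y} = \frac{45373}{31223} + \frac{21816}{- \frac{31781}{7594}} = 45373 \cdot \frac{1}{31223} + 21816 \left(- \frac{7594}{31781}\right) = \frac{45373}{31223} - \frac{165670704}{31781} = - \frac{5171294391679}{992298163}$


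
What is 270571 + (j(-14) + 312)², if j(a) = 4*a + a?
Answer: 329135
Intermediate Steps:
j(a) = 5*a
270571 + (j(-14) + 312)² = 270571 + (5*(-14) + 312)² = 270571 + (-70 + 312)² = 270571 + 242² = 270571 + 58564 = 329135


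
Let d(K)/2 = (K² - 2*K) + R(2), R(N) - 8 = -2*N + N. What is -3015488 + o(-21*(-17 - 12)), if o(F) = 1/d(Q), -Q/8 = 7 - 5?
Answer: -1773106943/588 ≈ -3.0155e+6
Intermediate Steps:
R(N) = 8 - N (R(N) = 8 + (-2*N + N) = 8 - N)
Q = -16 (Q = -8*(7 - 5) = -8*2 = -16)
d(K) = 12 - 4*K + 2*K² (d(K) = 2*((K² - 2*K) + (8 - 1*2)) = 2*((K² - 2*K) + (8 - 2)) = 2*((K² - 2*K) + 6) = 2*(6 + K² - 2*K) = 12 - 4*K + 2*K²)
o(F) = 1/588 (o(F) = 1/(12 - 4*(-16) + 2*(-16)²) = 1/(12 + 64 + 2*256) = 1/(12 + 64 + 512) = 1/588)
-3015488 + o(-21*(-17 - 12)) = -3015488 + 1/588 = -1773106943/588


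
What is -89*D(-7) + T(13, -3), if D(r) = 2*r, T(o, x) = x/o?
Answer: 16195/13 ≈ 1245.8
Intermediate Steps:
-89*D(-7) + T(13, -3) = -178*(-7) - 3/13 = -89*(-14) - 3*1/13 = 1246 - 3/13 = 16195/13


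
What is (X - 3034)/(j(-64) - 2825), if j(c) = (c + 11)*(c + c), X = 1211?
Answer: -1823/3959 ≈ -0.46047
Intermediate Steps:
j(c) = 2*c*(11 + c) (j(c) = (11 + c)*(2*c) = 2*c*(11 + c))
(X - 3034)/(j(-64) - 2825) = (1211 - 3034)/(2*(-64)*(11 - 64) - 2825) = -1823/(2*(-64)*(-53) - 2825) = -1823/(6784 - 2825) = -1823/3959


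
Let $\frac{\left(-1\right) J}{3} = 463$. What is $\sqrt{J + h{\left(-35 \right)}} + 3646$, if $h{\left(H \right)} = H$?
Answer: $3646 + 4 i \sqrt{89} \approx 3646.0 + 37.736 i$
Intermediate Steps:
$J = -1389$ ($J = \left(-3\right) 463 = -1389$)
$\sqrt{J + h{\left(-35 \right)}} + 3646 = \sqrt{-1389 - 35} + 3646 = \sqrt{-1424} + 3646 = 4 i \sqrt{89} + 3646 = 3646 + 4 i \sqrt{89}$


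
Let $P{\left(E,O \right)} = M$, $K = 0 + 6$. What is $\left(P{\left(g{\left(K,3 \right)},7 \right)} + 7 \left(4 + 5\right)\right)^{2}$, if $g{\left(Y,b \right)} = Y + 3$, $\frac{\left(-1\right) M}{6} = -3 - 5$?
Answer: $12321$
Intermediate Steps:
$M = 48$ ($M = - 6 \left(-3 - 5\right) = \left(-6\right) \left(-8\right) = 48$)
$K = 6$
$g{\left(Y,b \right)} = 3 + Y$
$P{\left(E,O \right)} = 48$
$\left(P{\left(g{\left(K,3 \right)},7 \right)} + 7 \left(4 + 5\right)\right)^{2} = \left(48 + 7 \left(4 + 5\right)\right)^{2} = \left(48 + 7 \cdot 9\right)^{2} = \left(48 + 63\right)^{2} = 111^{2} = 12321$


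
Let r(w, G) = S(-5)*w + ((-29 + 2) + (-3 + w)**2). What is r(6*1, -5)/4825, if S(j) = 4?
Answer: 6/4825 ≈ 0.0012435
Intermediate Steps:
r(w, G) = -27 + (-3 + w)**2 + 4*w (r(w, G) = 4*w + ((-29 + 2) + (-3 + w)**2) = 4*w + (-27 + (-3 + w)**2) = -27 + (-3 + w)**2 + 4*w)
r(6*1, -5)/4825 = (-18 + (6*1)**2 - 12)/4825 = (-18 + 6**2 - 2*6)*(1/4825) = (-18 + 36 - 12)*(1/4825) = 6*(1/4825) = 6/4825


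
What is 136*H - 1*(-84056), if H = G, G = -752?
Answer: -18216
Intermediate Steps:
H = -752
136*H - 1*(-84056) = 136*(-752) - 1*(-84056) = -102272 + 84056 = -18216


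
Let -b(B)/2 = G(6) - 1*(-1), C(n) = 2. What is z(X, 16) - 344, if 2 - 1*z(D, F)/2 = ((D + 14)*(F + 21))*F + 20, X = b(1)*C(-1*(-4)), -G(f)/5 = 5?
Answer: -130620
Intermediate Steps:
G(f) = -25 (G(f) = -5*5 = -25)
b(B) = 48 (b(B) = -2*(-25 - 1*(-1)) = -2*(-25 + 1) = -2*(-24) = 48)
X = 96 (X = 48*2 = 96)
z(D, F) = -36 - 2*F*(14 + D)*(21 + F) (z(D, F) = 4 - 2*(((D + 14)*(F + 21))*F + 20) = 4 - 2*(((14 + D)*(21 + F))*F + 20) = 4 - 2*(F*(14 + D)*(21 + F) + 20) = 4 - 2*(20 + F*(14 + D)*(21 + F)) = 4 + (-40 - 2*F*(14 + D)*(21 + F)) = -36 - 2*F*(14 + D)*(21 + F))
z(X, 16) - 344 = (-36 - 588*16 - 28*16² - 42*96*16 - 2*96*16²) - 344 = (-36 - 9408 - 28*256 - 64512 - 2*96*256) - 344 = (-36 - 9408 - 7168 - 64512 - 49152) - 344 = -130276 - 344 = -130620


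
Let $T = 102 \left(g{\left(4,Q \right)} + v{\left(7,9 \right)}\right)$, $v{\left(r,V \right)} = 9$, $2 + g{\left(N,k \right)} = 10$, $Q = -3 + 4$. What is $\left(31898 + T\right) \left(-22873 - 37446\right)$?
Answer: $-2028648608$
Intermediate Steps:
$Q = 1$
$g{\left(N,k \right)} = 8$ ($g{\left(N,k \right)} = -2 + 10 = 8$)
$T = 1734$ ($T = 102 \left(8 + 9\right) = 102 \cdot 17 = 1734$)
$\left(31898 + T\right) \left(-22873 - 37446\right) = \left(31898 + 1734\right) \left(-22873 - 37446\right) = 33632 \left(-60319\right) = -2028648608$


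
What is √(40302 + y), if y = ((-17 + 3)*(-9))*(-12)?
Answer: 3*√4310 ≈ 196.95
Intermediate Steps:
y = -1512 (y = -14*(-9)*(-12) = 126*(-12) = -1512)
√(40302 + y) = √(40302 - 1512) = √38790 = 3*√4310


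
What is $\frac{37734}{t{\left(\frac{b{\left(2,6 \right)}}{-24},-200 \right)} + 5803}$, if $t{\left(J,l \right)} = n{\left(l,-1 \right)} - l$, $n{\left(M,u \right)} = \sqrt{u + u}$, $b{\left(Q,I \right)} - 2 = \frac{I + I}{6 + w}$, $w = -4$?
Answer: $\frac{226517202}{36036011} - \frac{37734 i \sqrt{2}}{36036011} \approx 6.2859 - 0.0014808 i$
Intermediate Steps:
$b{\left(Q,I \right)} = 2 + I$ ($b{\left(Q,I \right)} = 2 + \frac{I + I}{6 - 4} = 2 + \frac{2 I}{2} = 2 + 2 I \frac{1}{2} = 2 + I$)
$n{\left(M,u \right)} = \sqrt{2} \sqrt{u}$ ($n{\left(M,u \right)} = \sqrt{2 u} = \sqrt{2} \sqrt{u}$)
$t{\left(J,l \right)} = - l + i \sqrt{2}$ ($t{\left(J,l \right)} = \sqrt{2} \sqrt{-1} - l = \sqrt{2} i - l = i \sqrt{2} - l = - l + i \sqrt{2}$)
$\frac{37734}{t{\left(\frac{b{\left(2,6 \right)}}{-24},-200 \right)} + 5803} = \frac{37734}{\left(\left(-1\right) \left(-200\right) + i \sqrt{2}\right) + 5803} = \frac{37734}{\left(200 + i \sqrt{2}\right) + 5803} = \frac{37734}{6003 + i \sqrt{2}}$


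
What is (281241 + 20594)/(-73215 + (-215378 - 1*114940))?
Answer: -301835/403533 ≈ -0.74798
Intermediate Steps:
(281241 + 20594)/(-73215 + (-215378 - 1*114940)) = 301835/(-73215 + (-215378 - 114940)) = 301835/(-73215 - 330318) = 301835/(-403533) = 301835*(-1/403533) = -301835/403533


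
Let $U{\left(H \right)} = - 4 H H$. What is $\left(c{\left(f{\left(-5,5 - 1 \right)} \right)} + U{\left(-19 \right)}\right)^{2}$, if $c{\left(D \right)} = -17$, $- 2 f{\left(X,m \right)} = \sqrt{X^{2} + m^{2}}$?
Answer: $2134521$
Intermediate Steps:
$U{\left(H \right)} = - 4 H^{2}$
$f{\left(X,m \right)} = - \frac{\sqrt{X^{2} + m^{2}}}{2}$
$\left(c{\left(f{\left(-5,5 - 1 \right)} \right)} + U{\left(-19 \right)}\right)^{2} = \left(-17 - 4 \left(-19\right)^{2}\right)^{2} = \left(-17 - 1444\right)^{2} = \left(-1461\right)^{2} = 2134521$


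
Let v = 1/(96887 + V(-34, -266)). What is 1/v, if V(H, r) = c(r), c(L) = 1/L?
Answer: 25771941/266 ≈ 96887.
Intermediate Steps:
V(H, r) = 1/r
v = 266/25771941 (v = 1/(96887 + 1/(-266)) = 1/(96887 - 1/266) = 1/(25771941/266) = 266/25771941 ≈ 1.0321e-5)
1/v = 1/(266/25771941) = 25771941/266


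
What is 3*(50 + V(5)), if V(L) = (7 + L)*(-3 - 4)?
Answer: -102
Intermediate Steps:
V(L) = -49 - 7*L (V(L) = (7 + L)*(-7) = -49 - 7*L)
3*(50 + V(5)) = 3*(50 + (-49 - 7*5)) = 3*(50 + (-49 - 35)) = 3*(50 - 84) = 3*(-34) = -102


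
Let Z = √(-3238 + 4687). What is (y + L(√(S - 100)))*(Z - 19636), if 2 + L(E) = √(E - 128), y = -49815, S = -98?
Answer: (19636 - 3*√161)*(49817 - √(-128 + 3*I*√22)) ≈ 9.763e+8 - 2.2206e+5*I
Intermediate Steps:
Z = 3*√161 (Z = √1449 = 3*√161 ≈ 38.066)
L(E) = -2 + √(-128 + E) (L(E) = -2 + √(E - 128) = -2 + √(-128 + E))
(y + L(√(S - 100)))*(Z - 19636) = (-49815 + (-2 + √(-128 + √(-98 - 100))))*(3*√161 - 19636) = (-49815 + (-2 + √(-128 + √(-198))))*(-19636 + 3*√161) = (-49815 + (-2 + √(-128 + 3*I*√22)))*(-19636 + 3*√161) = (-49817 + √(-128 + 3*I*√22))*(-19636 + 3*√161)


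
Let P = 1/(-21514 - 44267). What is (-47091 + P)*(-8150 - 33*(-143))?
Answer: 10628184930032/65781 ≈ 1.6157e+8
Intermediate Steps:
P = -1/65781 (P = 1/(-65781) = -1/65781 ≈ -1.5202e-5)
(-47091 + P)*(-8150 - 33*(-143)) = (-47091 - 1/65781)*(-8150 - 33*(-143)) = -3097693072*(-8150 + 4719)/65781 = -3097693072/65781*(-3431) = 10628184930032/65781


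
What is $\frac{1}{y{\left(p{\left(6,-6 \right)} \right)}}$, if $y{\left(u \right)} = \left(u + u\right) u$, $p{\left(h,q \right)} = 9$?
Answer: $\frac{1}{162} \approx 0.0061728$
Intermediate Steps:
$y{\left(u \right)} = 2 u^{2}$ ($y{\left(u \right)} = 2 u u = 2 u^{2}$)
$\frac{1}{y{\left(p{\left(6,-6 \right)} \right)}} = \frac{1}{2 \cdot 9^{2}} = \frac{1}{2 \cdot 81} = \frac{1}{162}$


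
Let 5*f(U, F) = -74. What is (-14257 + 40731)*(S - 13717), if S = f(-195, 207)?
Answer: -1817678366/5 ≈ -3.6354e+8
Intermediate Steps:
f(U, F) = -74/5 (f(U, F) = (⅕)*(-74) = -74/5)
S = -74/5 ≈ -14.800
(-14257 + 40731)*(S - 13717) = (-14257 + 40731)*(-74/5 - 13717) = 26474*(-68659/5) = -1817678366/5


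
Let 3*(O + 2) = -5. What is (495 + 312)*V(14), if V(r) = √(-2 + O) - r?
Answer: -11298 + 269*I*√51 ≈ -11298.0 + 1921.0*I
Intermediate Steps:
O = -11/3 (O = -2 + (⅓)*(-5) = -2 - 5/3 = -11/3 ≈ -3.6667)
V(r) = -r + I*√51/3 (V(r) = √(-2 - 11/3) - r = √(-17/3) - r = I*√51/3 - r = -r + I*√51/3)
(495 + 312)*V(14) = (495 + 312)*(-1*14 + I*√51/3) = 807*(-14 + I*√51/3) = -11298 + 269*I*√51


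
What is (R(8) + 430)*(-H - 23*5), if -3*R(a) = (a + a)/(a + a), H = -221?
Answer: 136634/3 ≈ 45545.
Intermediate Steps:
R(a) = -⅓ (R(a) = -(a + a)/(3*(a + a)) = -2*a/(3*(2*a)) = -2*a*1/(2*a)/3 = -⅓*1 = -⅓)
(R(8) + 430)*(-H - 23*5) = (-⅓ + 430)*(-1*(-221) - 23*5) = 1289*(221 - 115)/3 = (1289/3)*106 = 136634/3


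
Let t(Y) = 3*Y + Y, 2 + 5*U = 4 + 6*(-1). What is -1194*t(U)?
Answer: 19104/5 ≈ 3820.8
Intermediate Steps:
U = -⅘ (U = -⅖ + (4 + 6*(-1))/5 = -⅖ + (4 - 6)/5 = -⅖ + (⅕)*(-2) = -⅖ - ⅖ = -⅘ ≈ -0.80000)
t(Y) = 4*Y
-1194*t(U) = -4776*(-4)/5 = -1194*(-16/5) = 19104/5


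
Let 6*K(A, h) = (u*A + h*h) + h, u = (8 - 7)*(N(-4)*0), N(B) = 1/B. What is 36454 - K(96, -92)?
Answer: 105176/3 ≈ 35059.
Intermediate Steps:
u = 0 (u = (8 - 7)*(0/(-4)) = 1*(-¼*0) = 1*0 = 0)
K(A, h) = h/6 + h²/6 (K(A, h) = ((0*A + h*h) + h)/6 = ((0 + h²) + h)/6 = (h² + h)/6 = (h + h²)/6 = h/6 + h²/6)
36454 - K(96, -92) = 36454 - (-92)*(1 - 92)/6 = 36454 - (-92)*(-91)/6 = 36454 - 1*4186/3 = 36454 - 4186/3 = 105176/3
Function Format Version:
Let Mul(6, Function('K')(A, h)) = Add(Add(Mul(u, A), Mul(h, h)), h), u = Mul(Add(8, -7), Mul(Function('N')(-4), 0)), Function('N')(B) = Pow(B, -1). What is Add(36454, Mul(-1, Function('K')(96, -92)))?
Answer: Rational(105176, 3) ≈ 35059.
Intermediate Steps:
u = 0 (u = Mul(Add(8, -7), Mul(Pow(-4, -1), 0)) = Mul(1, Mul(Rational(-1, 4), 0)) = Mul(1, 0) = 0)
Function('K')(A, h) = Add(Mul(Rational(1, 6), h), Mul(Rational(1, 6), Pow(h, 2))) (Function('K')(A, h) = Mul(Rational(1, 6), Add(Add(Mul(0, A), Mul(h, h)), h)) = Mul(Rational(1, 6), Add(Add(0, Pow(h, 2)), h)) = Mul(Rational(1, 6), Add(Pow(h, 2), h)) = Mul(Rational(1, 6), Add(h, Pow(h, 2))) = Add(Mul(Rational(1, 6), h), Mul(Rational(1, 6), Pow(h, 2))))
Add(36454, Mul(-1, Function('K')(96, -92))) = Add(36454, Mul(-1, Mul(Rational(1, 6), -92, Add(1, -92)))) = Add(36454, Mul(-1, Mul(Rational(1, 6), -92, -91))) = Add(36454, Mul(-1, Rational(4186, 3))) = Add(36454, Rational(-4186, 3)) = Rational(105176, 3)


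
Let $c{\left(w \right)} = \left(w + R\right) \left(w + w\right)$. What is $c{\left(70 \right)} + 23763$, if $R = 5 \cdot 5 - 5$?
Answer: $36363$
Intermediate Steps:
$R = 20$ ($R = 25 - 5 = 20$)
$c{\left(w \right)} = 2 w \left(20 + w\right)$ ($c{\left(w \right)} = \left(w + 20\right) \left(w + w\right) = \left(20 + w\right) 2 w = 2 w \left(20 + w\right)$)
$c{\left(70 \right)} + 23763 = 2 \cdot 70 \left(20 + 70\right) + 23763 = 2 \cdot 70 \cdot 90 + 23763 = 12600 + 23763 = 36363$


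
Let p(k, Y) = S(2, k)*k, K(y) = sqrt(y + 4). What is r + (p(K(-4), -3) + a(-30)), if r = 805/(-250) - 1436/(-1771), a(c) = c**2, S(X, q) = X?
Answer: 79481669/88550 ≈ 897.59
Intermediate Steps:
K(y) = sqrt(4 + y)
p(k, Y) = 2*k
r = -213331/88550 (r = 805*(-1/250) - 1436*(-1/1771) = -161/50 + 1436/1771 = -213331/88550 ≈ -2.4092)
r + (p(K(-4), -3) + a(-30)) = -213331/88550 + (2*sqrt(4 - 4) + (-30)**2) = -213331/88550 + (2*sqrt(0) + 900) = -213331/88550 + (2*0 + 900) = -213331/88550 + (0 + 900) = -213331/88550 + 900 = 79481669/88550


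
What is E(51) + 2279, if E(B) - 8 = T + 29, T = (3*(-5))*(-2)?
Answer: 2346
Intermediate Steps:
T = 30 (T = -15*(-2) = 30)
E(B) = 67 (E(B) = 8 + (30 + 29) = 8 + 59 = 67)
E(51) + 2279 = 67 + 2279 = 2346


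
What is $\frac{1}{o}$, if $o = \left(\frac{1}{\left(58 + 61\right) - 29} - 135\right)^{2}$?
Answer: $\frac{8100}{147598201} \approx 5.4879 \cdot 10^{-5}$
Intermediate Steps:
$o = \frac{147598201}{8100}$ ($o = \left(\frac{1}{119 - 29} - 135\right)^{2} = \left(\frac{1}{90} - 135\right)^{2} = \left(- \frac{12149}{90}\right)^{2} = \frac{147598201}{8100} \approx 18222.0$)
$\frac{1}{o} = \frac{1}{\frac{147598201}{8100}} = \frac{8100}{147598201}$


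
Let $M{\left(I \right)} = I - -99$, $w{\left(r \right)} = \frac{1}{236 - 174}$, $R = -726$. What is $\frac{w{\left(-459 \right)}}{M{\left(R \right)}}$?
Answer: $- \frac{1}{38874} \approx -2.5724 \cdot 10^{-5}$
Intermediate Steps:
$w{\left(r \right)} = \frac{1}{62}$
$M{\left(I \right)} = 99 + I$ ($M{\left(I \right)} = I + 99 = 99 + I$)
$\frac{w{\left(-459 \right)}}{M{\left(R \right)}} = \frac{1}{62 \left(99 - 726\right)} = \frac{1}{62 \left(-627\right)} = \frac{1}{62} \left(- \frac{1}{627}\right) = - \frac{1}{38874}$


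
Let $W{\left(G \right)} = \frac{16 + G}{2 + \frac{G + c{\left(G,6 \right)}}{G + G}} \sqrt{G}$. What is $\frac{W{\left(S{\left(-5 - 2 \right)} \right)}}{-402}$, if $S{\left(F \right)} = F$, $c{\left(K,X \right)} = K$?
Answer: $- \frac{i \sqrt{7}}{134} \approx - 0.019744 i$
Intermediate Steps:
$W{\left(G \right)} = \sqrt{G} \left(\frac{16}{3} + \frac{G}{3}\right)$ ($W{\left(G \right)} = \frac{16 + G}{2 + \frac{G + G}{G + G}} \sqrt{G} = \frac{16 + G}{2 + \frac{2 G}{2 G}} \sqrt{G} = \frac{16 + G}{2 + 2 G \frac{1}{2 G}} \sqrt{G} = \frac{16 + G}{2 + 1} \sqrt{G} = \frac{16 + G}{3} \sqrt{G} = \left(16 + G\right) \frac{1}{3} \sqrt{G} = \left(\frac{16}{3} + \frac{G}{3}\right) \sqrt{G} = \sqrt{G} \left(\frac{16}{3} + \frac{G}{3}\right)$)
$\frac{W{\left(S{\left(-5 - 2 \right)} \right)}}{-402} = \frac{\frac{1}{3} \sqrt{-5 - 2} \left(16 - 7\right)}{-402} = \frac{\sqrt{-5 - 2} \left(16 - 7\right)}{3} \left(- \frac{1}{402}\right) = \frac{\sqrt{-7} \left(16 - 7\right)}{3} \left(- \frac{1}{402}\right) = \frac{1}{3} i \sqrt{7} \cdot 9 \left(- \frac{1}{402}\right) = 3 i \sqrt{7} \left(- \frac{1}{402}\right) = - \frac{i \sqrt{7}}{134}$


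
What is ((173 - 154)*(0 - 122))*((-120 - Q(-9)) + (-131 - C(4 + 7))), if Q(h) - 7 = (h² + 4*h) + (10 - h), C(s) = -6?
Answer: 732488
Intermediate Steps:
Q(h) = 17 + h² + 3*h (Q(h) = 7 + ((h² + 4*h) + (10 - h)) = 7 + (10 + h² + 3*h) = 17 + h² + 3*h)
((173 - 154)*(0 - 122))*((-120 - Q(-9)) + (-131 - C(4 + 7))) = ((173 - 154)*(0 - 122))*((-120 - (17 + (-9)² + 3*(-9))) + (-131 - 1*(-6))) = (19*(-122))*((-120 - (17 + 81 - 27)) + (-131 + 6)) = -2318*((-120 - 1*71) - 125) = -2318*((-120 - 71) - 125) = -2318*(-191 - 125) = -2318*(-316) = 732488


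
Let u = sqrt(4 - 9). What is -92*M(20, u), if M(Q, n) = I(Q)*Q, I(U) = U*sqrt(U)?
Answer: -73600*sqrt(5) ≈ -1.6457e+5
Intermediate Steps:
I(U) = U**(3/2)
u = I*sqrt(5) (u = sqrt(-5) = I*sqrt(5) ≈ 2.2361*I)
M(Q, n) = Q**(5/2) (M(Q, n) = Q**(3/2)*Q = Q**(5/2))
-92*M(20, u) = -73600*sqrt(5)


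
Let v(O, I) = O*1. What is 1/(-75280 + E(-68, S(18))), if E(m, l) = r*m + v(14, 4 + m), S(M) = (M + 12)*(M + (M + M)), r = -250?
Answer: -1/58266 ≈ -1.7163e-5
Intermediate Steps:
v(O, I) = O
S(M) = 3*M*(12 + M) (S(M) = (12 + M)*(M + 2*M) = (12 + M)*(3*M) = 3*M*(12 + M))
E(m, l) = 14 - 250*m (E(m, l) = -250*m + 14 = 14 - 250*m)
1/(-75280 + E(-68, S(18))) = 1/(-75280 + (14 - 250*(-68))) = 1/(-75280 + (14 + 17000)) = 1/(-75280 + 17014) = 1/(-58266) = -1/58266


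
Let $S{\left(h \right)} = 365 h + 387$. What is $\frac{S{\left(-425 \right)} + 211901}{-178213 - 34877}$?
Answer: $- \frac{57163}{213090} \approx -0.26826$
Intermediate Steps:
$S{\left(h \right)} = 387 + 365 h$
$\frac{S{\left(-425 \right)} + 211901}{-178213 - 34877} = \frac{\left(387 + 365 \left(-425\right)\right) + 211901}{-178213 - 34877} = \frac{\left(387 - 155125\right) + 211901}{-213090} = \left(-154738 + 211901\right) \left(- \frac{1}{213090}\right) = 57163 \left(- \frac{1}{213090}\right) = - \frac{57163}{213090}$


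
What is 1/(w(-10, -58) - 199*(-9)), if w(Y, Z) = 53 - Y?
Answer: 1/1854 ≈ 0.00053937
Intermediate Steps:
1/(w(-10, -58) - 199*(-9)) = 1/((53 - 1*(-10)) - 199*(-9)) = 1/((53 + 10) + 1791) = 1/(63 + 1791) = 1/1854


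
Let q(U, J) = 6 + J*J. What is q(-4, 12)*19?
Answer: 2850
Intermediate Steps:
q(U, J) = 6 + J²
q(-4, 12)*19 = (6 + 12²)*19 = (6 + 144)*19 = 150*19 = 2850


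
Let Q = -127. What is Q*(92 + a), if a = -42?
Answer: -6350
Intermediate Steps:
Q*(92 + a) = -127*(92 - 42) = -127*50 = -6350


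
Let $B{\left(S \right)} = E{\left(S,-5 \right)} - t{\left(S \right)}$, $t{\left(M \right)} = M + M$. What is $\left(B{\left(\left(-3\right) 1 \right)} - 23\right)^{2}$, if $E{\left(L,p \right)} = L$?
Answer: $400$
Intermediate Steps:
$t{\left(M \right)} = 2 M$
$B{\left(S \right)} = - S$ ($B{\left(S \right)} = S - 2 S = - S$)
$\left(B{\left(\left(-3\right) 1 \right)} - 23\right)^{2} = \left(- \left(-3\right) 1 - 23\right)^{2} = \left(\left(-1\right) \left(-3\right) - 23\right)^{2} = \left(3 - 23\right)^{2} = \left(-20\right)^{2} = 400$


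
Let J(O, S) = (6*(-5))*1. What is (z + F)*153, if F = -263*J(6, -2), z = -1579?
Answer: 965583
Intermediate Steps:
J(O, S) = -30 (J(O, S) = -30*1 = -30)
F = 7890 (F = -263*(-30) = 7890)
(z + F)*153 = (-1579 + 7890)*153 = 6311*153 = 965583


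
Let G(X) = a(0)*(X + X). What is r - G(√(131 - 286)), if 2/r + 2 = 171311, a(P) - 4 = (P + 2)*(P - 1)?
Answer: 2/171309 - 4*I*√155 ≈ 1.1675e-5 - 49.8*I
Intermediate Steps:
a(P) = 4 + (-1 + P)*(2 + P) (a(P) = 4 + (P + 2)*(P - 1) = 4 + (2 + P)*(-1 + P) = 4 + (-1 + P)*(2 + P))
r = 2/171309 (r = 2/(-2 + 171311) = 2/171309 ≈ 1.1675e-5)
G(X) = 4*X (G(X) = (2 + 0 + 0²)*(X + X) = (2 + 0 + 0)*(2*X) = 2*(2*X) = 4*X)
r - G(√(131 - 286)) = 2/171309 - 4*√(131 - 286) = 2/171309 - 4*√(-155) = 2/171309 - 4*I*√155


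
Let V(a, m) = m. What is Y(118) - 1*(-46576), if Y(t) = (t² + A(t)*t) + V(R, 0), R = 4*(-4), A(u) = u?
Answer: 74424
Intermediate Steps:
R = -16
Y(t) = 2*t² (Y(t) = (t² + t*t) + 0 = (t² + t²) + 0 = 2*t² + 0 = 2*t²)
Y(118) - 1*(-46576) = 2*118² - 1*(-46576) = 2*13924 + 46576 = 27848 + 46576 = 74424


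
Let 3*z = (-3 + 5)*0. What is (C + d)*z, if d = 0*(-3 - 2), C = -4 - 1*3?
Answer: 0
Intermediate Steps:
C = -7 (C = -4 - 3 = -7)
z = 0 (z = ((-3 + 5)*0)/3 = (2*0)/3 = (1/3)*0 = 0)
d = 0 (d = 0*(-5) = 0)
(C + d)*z = (-7 + 0)*0 = -7*0 = 0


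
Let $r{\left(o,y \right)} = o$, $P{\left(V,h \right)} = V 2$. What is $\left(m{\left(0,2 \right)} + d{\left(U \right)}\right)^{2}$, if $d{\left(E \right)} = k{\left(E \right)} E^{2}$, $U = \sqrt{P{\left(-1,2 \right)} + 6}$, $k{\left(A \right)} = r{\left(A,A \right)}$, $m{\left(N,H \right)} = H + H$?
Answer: $144$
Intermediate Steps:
$P{\left(V,h \right)} = 2 V$
$m{\left(N,H \right)} = 2 H$
$k{\left(A \right)} = A$
$U = 2$ ($U = \sqrt{2 \left(-1\right) + 6} = \sqrt{-2 + 6} = \sqrt{4} = 2$)
$d{\left(E \right)} = E^{3}$ ($d{\left(E \right)} = E E^{2} = E^{3}$)
$\left(m{\left(0,2 \right)} + d{\left(U \right)}\right)^{2} = \left(2 \cdot 2 + 2^{3}\right)^{2} = \left(4 + 8\right)^{2} = 12^{2} = 144$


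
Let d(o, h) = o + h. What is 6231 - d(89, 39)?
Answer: 6103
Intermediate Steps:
d(o, h) = h + o
6231 - d(89, 39) = 6231 - (39 + 89) = 6231 - 1*128 = 6231 - 128 = 6103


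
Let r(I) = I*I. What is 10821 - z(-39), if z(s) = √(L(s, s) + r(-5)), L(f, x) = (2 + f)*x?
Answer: 10821 - 2*√367 ≈ 10783.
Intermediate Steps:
r(I) = I²
L(f, x) = x*(2 + f)
z(s) = √(25 + s*(2 + s)) (z(s) = √(s*(2 + s) + (-5)²) = √(s*(2 + s) + 25) = √(25 + s*(2 + s)))
10821 - z(-39) = 10821 - √(25 - 39*(2 - 39)) = 10821 - √(25 - 39*(-37)) = 10821 - √(25 + 1443) = 10821 - √1468 = 10821 - 2*√367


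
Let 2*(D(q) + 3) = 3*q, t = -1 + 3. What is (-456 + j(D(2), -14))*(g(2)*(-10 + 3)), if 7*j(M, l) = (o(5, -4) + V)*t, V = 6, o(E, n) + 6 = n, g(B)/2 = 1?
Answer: 6400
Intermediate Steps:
g(B) = 2 (g(B) = 2*1 = 2)
o(E, n) = -6 + n
t = 2
D(q) = -3 + 3*q/2 (D(q) = -3 + (3*q)/2 = -3 + 3*q/2)
j(M, l) = -8/7 (j(M, l) = (((-6 - 4) + 6)*2)/7 = ((-10 + 6)*2)/7 = (-4*2)/7 = (⅐)*(-8) = -8/7)
(-456 + j(D(2), -14))*(g(2)*(-10 + 3)) = (-456 - 8/7)*(2*(-10 + 3)) = -6400*(-7)/7 = -3200/7*(-14) = 6400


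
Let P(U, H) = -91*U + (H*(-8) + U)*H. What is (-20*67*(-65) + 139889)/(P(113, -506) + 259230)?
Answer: -32427/265217 ≈ -0.12227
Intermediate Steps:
P(U, H) = -91*U + H*(U - 8*H) (P(U, H) = -91*U + (-8*H + U)*H = -91*U + (U - 8*H)*H = -91*U + H*(U - 8*H))
(-20*67*(-65) + 139889)/(P(113, -506) + 259230) = (-20*67*(-65) + 139889)/((-91*113 - 8*(-506)² - 506*113) + 259230) = (-1340*(-65) + 139889)/((-10283 - 8*256036 - 57178) + 259230) = (87100 + 139889)/((-10283 - 2048288 - 57178) + 259230) = 226989/(-2115749 + 259230) = 226989/(-1856519) = 226989*(-1/1856519) = -32427/265217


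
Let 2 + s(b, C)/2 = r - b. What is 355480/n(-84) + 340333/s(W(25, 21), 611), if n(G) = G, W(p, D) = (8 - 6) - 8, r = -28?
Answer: -3804251/336 ≈ -11322.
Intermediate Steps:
W(p, D) = -6 (W(p, D) = 2 - 8 = -6)
s(b, C) = -60 - 2*b (s(b, C) = -4 + 2*(-28 - b) = -4 + (-56 - 2*b) = -60 - 2*b)
355480/n(-84) + 340333/s(W(25, 21), 611) = 355480/(-84) + 340333/(-60 - 2*(-6)) = 355480*(-1/84) + 340333/(-60 + 12) = -88870/21 + 340333/(-48) = -88870/21 + 340333*(-1/48) = -88870/21 - 340333/48 = -3804251/336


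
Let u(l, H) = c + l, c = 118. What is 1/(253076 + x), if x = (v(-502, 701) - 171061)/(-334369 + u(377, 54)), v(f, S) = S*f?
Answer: 333874/84496019387 ≈ 3.9514e-6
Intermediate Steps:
u(l, H) = 118 + l
x = 522963/333874 (x = (701*(-502) - 171061)/(-334369 + (118 + 377)) = (-351902 - 171061)/(-334369 + 495) = -522963/(-333874) = -522963*(-1/333874) = 522963/333874 ≈ 1.5663)
1/(253076 + x) = 1/(253076 + 522963/333874) = 1/(84496019387/333874) = 333874/84496019387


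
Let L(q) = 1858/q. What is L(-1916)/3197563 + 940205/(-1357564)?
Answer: -1440049331667263/2079289383518828 ≈ -0.69257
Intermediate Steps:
L(-1916)/3197563 + 940205/(-1357564) = (1858/(-1916))/3197563 + 940205/(-1357564) = (1858*(-1/1916))*(1/3197563) + 940205*(-1/1357564) = -929/958*1/3197563 - 940205/1357564 = -929/3063265354 - 940205/1357564 = -1440049331667263/2079289383518828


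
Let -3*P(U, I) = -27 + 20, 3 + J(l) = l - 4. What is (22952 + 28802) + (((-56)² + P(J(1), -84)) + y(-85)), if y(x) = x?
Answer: 164422/3 ≈ 54807.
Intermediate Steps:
J(l) = -7 + l (J(l) = -3 + (l - 4) = -3 + (-4 + l) = -7 + l)
P(U, I) = 7/3 (P(U, I) = -(-27 + 20)/3 = -⅓*(-7) = 7/3)
(22952 + 28802) + (((-56)² + P(J(1), -84)) + y(-85)) = (22952 + 28802) + (((-56)² + 7/3) - 85) = 51754 + ((3136 + 7/3) - 85) = 51754 + (9415/3 - 85) = 51754 + 9160/3 = 164422/3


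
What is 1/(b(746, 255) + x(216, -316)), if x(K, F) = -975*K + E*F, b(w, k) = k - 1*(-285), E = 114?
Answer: -1/246084 ≈ -4.0637e-6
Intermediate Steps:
b(w, k) = 285 + k (b(w, k) = k + 285 = 285 + k)
x(K, F) = -975*K + 114*F
1/(b(746, 255) + x(216, -316)) = 1/((285 + 255) + (-975*216 + 114*(-316))) = 1/(540 + (-210600 - 36024)) = 1/(540 - 246624) = 1/(-246084) = -1/246084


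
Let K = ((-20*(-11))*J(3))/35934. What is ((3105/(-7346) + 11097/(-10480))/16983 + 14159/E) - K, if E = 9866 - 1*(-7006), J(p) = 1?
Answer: 6884978359416091/8265364778125680 ≈ 0.83299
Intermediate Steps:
E = 16872 (E = 9866 + 7006 = 16872)
K = 110/17967 (K = (-20*(-11)*1)/35934 = (220*1)*(1/35934) = 220*(1/35934) = 110/17967 ≈ 0.0061223)
((3105/(-7346) + 11097/(-10480))/16983 + 14159/E) - K = ((3105/(-7346) + 11097/(-10480))/16983 + 14159/16872) - 1*110/17967 = ((3105*(-1/7346) + 11097*(-1/10480))*(1/16983) + 14159*(1/16872)) - 110/17967 = ((-3105/7346 - 11097/10480)*(1/16983) + 14159/16872) - 110/17967 = (-57029481/38493040*1/16983 + 14159/16872) - 110/17967 = (-2112203/24212122160 + 14159/16872) - 110/17967 = 1158053380319/1380090963120 - 110/17967 = 6884978359416091/8265364778125680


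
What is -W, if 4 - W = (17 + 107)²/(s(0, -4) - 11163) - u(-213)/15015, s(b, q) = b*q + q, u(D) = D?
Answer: -23055951/4299295 ≈ -5.3627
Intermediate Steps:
s(b, q) = q + b*q
W = 23055951/4299295 (W = 4 - ((17 + 107)²/(-4*(1 + 0) - 11163) - 1*(-213)/15015) = 4 - (124²/(-4*1 - 11163) + 213*(1/15015)) = 4 - (15376/(-4 - 11163) + 71/5005) = 4 - (15376/(-11167) + 71/5005) = 4 - (15376*(-1/11167) + 71/5005) = 4 - (-15376/11167 + 71/5005) = 4 - 1*(-5858771/4299295) = 4 + 5858771/4299295 = 23055951/4299295 ≈ 5.3627)
-W = -1*23055951/4299295 = -23055951/4299295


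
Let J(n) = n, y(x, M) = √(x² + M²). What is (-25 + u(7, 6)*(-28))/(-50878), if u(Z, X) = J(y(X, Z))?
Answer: 25/50878 + 14*√85/25439 ≈ 0.0055652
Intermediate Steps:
y(x, M) = √(M² + x²)
u(Z, X) = √(X² + Z²) (u(Z, X) = √(Z² + X²) = √(X² + Z²))
(-25 + u(7, 6)*(-28))/(-50878) = (-25 + √(6² + 7²)*(-28))/(-50878) = (-25 + √(36 + 49)*(-28))*(-1/50878) = (-25 + √85*(-28))*(-1/50878) = (-25 - 28*√85)*(-1/50878) = 25/50878 + 14*√85/25439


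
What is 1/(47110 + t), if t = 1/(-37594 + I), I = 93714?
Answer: 56120/2643813201 ≈ 2.1227e-5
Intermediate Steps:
t = 1/56120 (t = 1/(-37594 + 93714) = 1/56120 ≈ 1.7819e-5)
1/(47110 + t) = 1/(47110 + 1/56120) = 1/(2643813201/56120) = 56120/2643813201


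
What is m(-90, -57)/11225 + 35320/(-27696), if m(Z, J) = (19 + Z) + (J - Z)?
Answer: -49689931/38860950 ≈ -1.2787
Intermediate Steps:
m(Z, J) = 19 + J
m(-90, -57)/11225 + 35320/(-27696) = (19 - 57)/11225 + 35320/(-27696) = -38*1/11225 + 35320*(-1/27696) = -38/11225 - 4415/3462 = -49689931/38860950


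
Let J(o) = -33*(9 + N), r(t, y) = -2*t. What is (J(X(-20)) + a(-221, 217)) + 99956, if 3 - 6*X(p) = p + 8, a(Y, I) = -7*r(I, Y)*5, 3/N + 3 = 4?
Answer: 114750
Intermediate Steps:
N = 3 (N = 3/(-3 + 4) = 3/1 = 3*1 = 3)
a(Y, I) = 70*I (a(Y, I) = -(-14)*I*5 = (14*I)*5 = 70*I)
X(p) = -⅚ - p/6 (X(p) = ½ - (p + 8)/6 = ½ - (8 + p)/6 = ½ + (-4/3 - p/6) = -⅚ - p/6)
J(o) = -396 (J(o) = -33*(9 + 3) = -33*12 = -396)
(J(X(-20)) + a(-221, 217)) + 99956 = (-396 + 70*217) + 99956 = (-396 + 15190) + 99956 = 14794 + 99956 = 114750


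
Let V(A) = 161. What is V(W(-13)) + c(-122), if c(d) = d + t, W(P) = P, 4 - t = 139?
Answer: -96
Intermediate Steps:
t = -135 (t = 4 - 1*139 = 4 - 139 = -135)
c(d) = -135 + d (c(d) = d - 135 = -135 + d)
V(W(-13)) + c(-122) = 161 + (-135 - 122) = 161 - 257 = -96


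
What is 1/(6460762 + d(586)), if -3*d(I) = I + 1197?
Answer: 3/19380503 ≈ 1.5479e-7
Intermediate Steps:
d(I) = -399 - I/3 (d(I) = -(I + 1197)/3 = -(1197 + I)/3 = -399 - I/3)
1/(6460762 + d(586)) = 1/(6460762 + (-399 - 1/3*586)) = 1/(6460762 + (-399 - 586/3)) = 1/(6460762 - 1783/3) = 1/(19380503/3) = 3/19380503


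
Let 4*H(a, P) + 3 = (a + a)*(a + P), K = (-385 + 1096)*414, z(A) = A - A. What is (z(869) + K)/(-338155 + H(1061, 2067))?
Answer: 1177416/5284993 ≈ 0.22278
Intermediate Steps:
z(A) = 0
K = 294354 (K = 711*414 = 294354)
H(a, P) = -3/4 + a*(P + a)/2 (H(a, P) = -3/4 + ((a + a)*(a + P))/4 = -3/4 + ((2*a)*(P + a))/4 = -3/4 + (2*a*(P + a))/4 = -3/4 + a*(P + a)/2)
(z(869) + K)/(-338155 + H(1061, 2067)) = (0 + 294354)/(-338155 + (-3/4 + (1/2)*1061**2 + (1/2)*2067*1061)) = 294354/(-338155 + (-3/4 + (1/2)*1125721 + 2193087/2)) = 294354/(-338155 + (-3/4 + 1125721/2 + 2193087/2)) = 294354/(-338155 + 6637613/4) = 294354/(5284993/4) = 294354*(4/5284993) = 1177416/5284993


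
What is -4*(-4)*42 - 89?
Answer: 583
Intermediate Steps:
-4*(-4)*42 - 89 = 16*42 - 89 = 672 - 89 = 583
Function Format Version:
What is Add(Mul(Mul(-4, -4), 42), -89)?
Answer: 583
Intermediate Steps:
Add(Mul(Mul(-4, -4), 42), -89) = Add(Mul(16, 42), -89) = Add(672, -89) = 583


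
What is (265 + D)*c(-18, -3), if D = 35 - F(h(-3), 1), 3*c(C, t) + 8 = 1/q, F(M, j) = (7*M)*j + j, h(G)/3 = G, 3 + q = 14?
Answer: -10498/11 ≈ -954.36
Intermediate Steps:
q = 11 (q = -3 + 14 = 11)
h(G) = 3*G
F(M, j) = j + 7*M*j (F(M, j) = 7*M*j + j = j + 7*M*j)
c(C, t) = -29/11 (c(C, t) = -8/3 + (⅓)/11 = -8/3 + (⅓)*(1/11) = -8/3 + 1/33 = -29/11)
D = 97 (D = 35 - (1 + 7*(3*(-3))) = 35 - (1 + 7*(-9)) = 35 - (1 - 63) = 35 - (-62) = 35 - 1*(-62) = 35 + 62 = 97)
(265 + D)*c(-18, -3) = (265 + 97)*(-29/11) = 362*(-29/11) = -10498/11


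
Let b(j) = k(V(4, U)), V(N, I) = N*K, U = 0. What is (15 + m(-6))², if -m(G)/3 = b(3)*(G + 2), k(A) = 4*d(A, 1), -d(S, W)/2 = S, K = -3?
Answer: 1361889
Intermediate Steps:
d(S, W) = -2*S
V(N, I) = -3*N (V(N, I) = N*(-3) = -3*N)
k(A) = -8*A (k(A) = 4*(-2*A) = -8*A)
b(j) = 96 (b(j) = -(-24)*4 = -8*(-12) = 96)
m(G) = -576 - 288*G (m(G) = -288*(G + 2) = -288*(2 + G) = -3*(192 + 96*G) = -576 - 288*G)
(15 + m(-6))² = (15 + (-576 - 288*(-6)))² = (15 + (-576 + 1728))² = (15 + 1152)² = 1167² = 1361889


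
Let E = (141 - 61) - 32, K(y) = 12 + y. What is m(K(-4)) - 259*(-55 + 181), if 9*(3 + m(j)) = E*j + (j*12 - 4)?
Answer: -293257/9 ≈ -32584.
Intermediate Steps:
E = 48 (E = 80 - 32 = 48)
m(j) = -31/9 + 20*j/3 (m(j) = -3 + (48*j + (j*12 - 4))/9 = -3 + (48*j + (12*j - 4))/9 = -3 + (48*j + (-4 + 12*j))/9 = -3 + (-4 + 60*j)/9 = -3 + (-4/9 + 20*j/3) = -31/9 + 20*j/3)
m(K(-4)) - 259*(-55 + 181) = (-31/9 + 20*(12 - 4)/3) - 259*(-55 + 181) = (-31/9 + (20/3)*8) - 259*126 = (-31/9 + 160/3) - 1*32634 = 449/9 - 32634 = -293257/9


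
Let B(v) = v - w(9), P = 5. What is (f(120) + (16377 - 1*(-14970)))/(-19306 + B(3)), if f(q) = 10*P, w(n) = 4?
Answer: -31397/19307 ≈ -1.6262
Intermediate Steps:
B(v) = -4 + v (B(v) = v - 1*4 = v - 4 = -4 + v)
f(q) = 50 (f(q) = 10*5 = 50)
(f(120) + (16377 - 1*(-14970)))/(-19306 + B(3)) = (50 + (16377 - 1*(-14970)))/(-19306 + (-4 + 3)) = (50 + (16377 + 14970))/(-19306 - 1) = (50 + 31347)/(-19307) = 31397*(-1/19307) = -31397/19307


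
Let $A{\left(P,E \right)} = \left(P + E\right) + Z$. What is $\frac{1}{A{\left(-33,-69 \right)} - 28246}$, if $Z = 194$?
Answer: $- \frac{1}{28154} \approx -3.5519 \cdot 10^{-5}$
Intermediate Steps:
$A{\left(P,E \right)} = 194 + E + P$ ($A{\left(P,E \right)} = \left(P + E\right) + 194 = \left(E + P\right) + 194 = 194 + E + P$)
$\frac{1}{A{\left(-33,-69 \right)} - 28246} = \frac{1}{\left(194 - 69 - 33\right) - 28246} = \frac{1}{92 - 28246} = \frac{1}{-28154} = - \frac{1}{28154}$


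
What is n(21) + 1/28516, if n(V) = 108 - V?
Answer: 2480893/28516 ≈ 87.000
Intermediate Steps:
n(21) + 1/28516 = (108 - 1*21) + 1/28516 = (108 - 21) + 1/28516 = 87 + 1/28516 = 2480893/28516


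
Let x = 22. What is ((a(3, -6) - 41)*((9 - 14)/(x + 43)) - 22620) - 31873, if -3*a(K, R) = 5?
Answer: -2125099/39 ≈ -54490.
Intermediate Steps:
a(K, R) = -5/3 (a(K, R) = -⅓*5 = -5/3)
((a(3, -6) - 41)*((9 - 14)/(x + 43)) - 22620) - 31873 = ((-5/3 - 41)*((9 - 14)/(22 + 43)) - 22620) - 31873 = (-(-640)/(3*65) - 22620) - 31873 = (-128/3*(-1/13) - 22620) - 31873 = (128/39 - 22620) - 31873 = -882052/39 - 31873 = -2125099/39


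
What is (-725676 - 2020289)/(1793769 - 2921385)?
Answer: 2745965/1127616 ≈ 2.4352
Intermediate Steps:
(-725676 - 2020289)/(1793769 - 2921385) = -2745965/(-1127616) = -2745965*(-1/1127616) = 2745965/1127616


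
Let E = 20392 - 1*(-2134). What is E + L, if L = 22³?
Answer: 33174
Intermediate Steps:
L = 10648
E = 22526 (E = 20392 + 2134 = 22526)
E + L = 22526 + 10648 = 33174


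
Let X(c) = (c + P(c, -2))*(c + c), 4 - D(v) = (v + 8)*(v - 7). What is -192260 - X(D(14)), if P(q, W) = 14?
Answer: -233060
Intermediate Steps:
D(v) = 4 - (-7 + v)*(8 + v) (D(v) = 4 - (v + 8)*(v - 7) = 4 - (8 + v)*(-7 + v) = 4 - (-7 + v)*(8 + v))
X(c) = 2*c*(14 + c) (X(c) = (c + 14)*(c + c) = (14 + c)*(2*c) = 2*c*(14 + c))
-192260 - X(D(14)) = -192260 - 2*(60 - 1*14 - 1*14²)*(14 + (60 - 1*14 - 1*14²)) = -192260 - 2*(60 - 14 - 1*196)*(14 + (60 - 14 - 1*196)) = -192260 - 2*(60 - 14 - 196)*(14 + (60 - 14 - 196)) = -192260 - 2*(-150)*(14 - 150) = -192260 - 2*(-150)*(-136) = -192260 - 1*40800 = -192260 - 40800 = -233060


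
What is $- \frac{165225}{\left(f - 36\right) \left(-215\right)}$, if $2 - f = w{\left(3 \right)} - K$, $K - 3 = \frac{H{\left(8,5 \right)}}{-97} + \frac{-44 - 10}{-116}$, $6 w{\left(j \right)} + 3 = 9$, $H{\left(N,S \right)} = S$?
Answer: $- \frac{185911170}{7641229} \approx -24.33$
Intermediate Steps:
$w{\left(j \right)} = 1$ ($w{\left(j \right)} = - \frac{1}{2} + \frac{1}{6} \cdot 9 = - \frac{1}{2} + \frac{3}{2} = 1$)
$K = \frac{19207}{5626}$ ($K = 3 + \left(\frac{5}{-97} + \frac{-44 - 10}{-116}\right) = 3 + \left(5 \left(- \frac{1}{97}\right) + \left(-44 - 10\right) \left(- \frac{1}{116}\right)\right) = 3 - - \frac{2329}{5626} = 3 + \left(- \frac{5}{97} + \frac{27}{58}\right) = 3 + \frac{2329}{5626} = \frac{19207}{5626} \approx 3.414$)
$f = \frac{24833}{5626}$ ($f = 2 - \left(1 - \frac{19207}{5626}\right) = 2 - - \frac{13581}{5626} = 2 + \frac{13581}{5626} = \frac{24833}{5626} \approx 4.414$)
$- \frac{165225}{\left(f - 36\right) \left(-215\right)} = - \frac{165225}{\left(\frac{24833}{5626} - 36\right) \left(-215\right)} = - \frac{165225}{\left(- \frac{177703}{5626}\right) \left(-215\right)} = - \frac{165225}{\frac{38206145}{5626}} = \left(-165225\right) \frac{5626}{38206145} = - \frac{185911170}{7641229}$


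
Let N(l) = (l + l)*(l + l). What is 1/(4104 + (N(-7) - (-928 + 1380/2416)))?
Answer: 604/3157367 ≈ 0.00019130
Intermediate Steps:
N(l) = 4*l**2 (N(l) = (2*l)*(2*l) = 4*l**2)
1/(4104 + (N(-7) - (-928 + 1380/2416))) = 1/(4104 + (4*(-7)**2 - (-928 + 1380/2416))) = 1/(4104 + (4*49 - (-928 + 1380*(1/2416)))) = 1/(4104 + (196 - (-928 + 345/604))) = 1/(4104 + (196 - 1*(-560167/604))) = 1/(4104 + (196 + 560167/604)) = 1/(4104 + 678551/604) = 1/(3157367/604) = 604/3157367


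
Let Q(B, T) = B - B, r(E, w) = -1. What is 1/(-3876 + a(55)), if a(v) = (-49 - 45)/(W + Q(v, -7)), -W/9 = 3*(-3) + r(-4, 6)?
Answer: -45/174467 ≈ -0.00025793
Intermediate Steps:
Q(B, T) = 0
W = 90 (W = -9*(3*(-3) - 1) = -9*(-9 - 1) = -9*(-10) = 90)
a(v) = -47/45 (a(v) = (-49 - 45)/(90 + 0) = -94/90 = -94*1/90 = -47/45)
1/(-3876 + a(55)) = 1/(-3876 - 47/45) = 1/(-174467/45) = -45/174467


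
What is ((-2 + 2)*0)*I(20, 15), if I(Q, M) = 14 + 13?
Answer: 0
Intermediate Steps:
I(Q, M) = 27
((-2 + 2)*0)*I(20, 15) = ((-2 + 2)*0)*27 = (0*0)*27 = 0*27 = 0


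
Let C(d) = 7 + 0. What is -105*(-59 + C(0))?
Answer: 5460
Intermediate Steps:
C(d) = 7
-105*(-59 + C(0)) = -105*(-59 + 7) = -105*(-52) = 5460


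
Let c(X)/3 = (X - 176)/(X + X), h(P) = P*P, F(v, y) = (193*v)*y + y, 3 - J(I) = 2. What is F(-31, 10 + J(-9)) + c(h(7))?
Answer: -6448977/98 ≈ -65806.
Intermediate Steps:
J(I) = 1 (J(I) = 3 - 1*2 = 3 - 2 = 1)
F(v, y) = y + 193*v*y (F(v, y) = 193*v*y + y = y + 193*v*y)
h(P) = P²
c(X) = 3*(-176 + X)/(2*X) (c(X) = 3*((X - 176)/(X + X)) = 3*((-176 + X)/((2*X))) = 3*((-176 + X)*(1/(2*X))) = 3*((-176 + X)/(2*X)) = 3*(-176 + X)/(2*X))
F(-31, 10 + J(-9)) + c(h(7)) = (10 + 1)*(1 + 193*(-31)) + (3/2 - 264/(7²)) = 11*(1 - 5983) + (3/2 - 264/49) = 11*(-5982) + (3/2 - 264*1/49) = -65802 + (3/2 - 264/49) = -65802 - 381/98 = -6448977/98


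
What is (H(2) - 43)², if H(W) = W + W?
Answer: 1521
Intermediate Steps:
H(W) = 2*W
(H(2) - 43)² = (2*2 - 43)² = (4 - 43)² = (-39)² = 1521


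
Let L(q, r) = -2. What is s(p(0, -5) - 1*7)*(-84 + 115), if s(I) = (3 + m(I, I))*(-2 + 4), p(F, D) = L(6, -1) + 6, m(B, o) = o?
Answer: 0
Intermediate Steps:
p(F, D) = 4 (p(F, D) = -2 + 6 = 4)
s(I) = 6 + 2*I (s(I) = (3 + I)*(-2 + 4) = (3 + I)*2 = 6 + 2*I)
s(p(0, -5) - 1*7)*(-84 + 115) = (6 + 2*(4 - 1*7))*(-84 + 115) = (6 + 2*(4 - 7))*31 = (6 + 2*(-3))*31 = (6 - 6)*31 = 0*31 = 0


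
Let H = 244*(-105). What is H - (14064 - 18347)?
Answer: -21337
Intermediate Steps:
H = -25620
H - (14064 - 18347) = -25620 - (14064 - 18347) = -25620 - 1*(-4283) = -25620 + 4283 = -21337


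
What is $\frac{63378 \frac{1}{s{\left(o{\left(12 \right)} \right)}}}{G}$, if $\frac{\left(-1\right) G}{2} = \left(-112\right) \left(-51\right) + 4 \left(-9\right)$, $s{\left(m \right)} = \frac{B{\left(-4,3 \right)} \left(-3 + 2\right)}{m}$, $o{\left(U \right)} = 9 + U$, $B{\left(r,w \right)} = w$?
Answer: $\frac{73941}{1892} \approx 39.081$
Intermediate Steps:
$s{\left(m \right)} = - \frac{3}{m}$ ($s{\left(m \right)} = \frac{3 \left(-3 + 2\right)}{m} = \frac{3 \left(-1\right)}{m} = - \frac{3}{m}$)
$G = -11352$ ($G = - 2 \left(\left(-112\right) \left(-51\right) + 4 \left(-9\right)\right) = - 2 \left(5712 - 36\right) = \left(-2\right) 5676 = -11352$)
$\frac{63378 \frac{1}{s{\left(o{\left(12 \right)} \right)}}}{G} = \frac{63378 \frac{1}{\left(-3\right) \frac{1}{9 + 12}}}{-11352} = \frac{63378}{\left(-3\right) \frac{1}{21}} \left(- \frac{1}{11352}\right) = \frac{63378}{- \frac{1}{7}} \left(- \frac{1}{11352}\right) = 63378 \left(-7\right) \left(- \frac{1}{11352}\right) = \left(-443646\right) \left(- \frac{1}{11352}\right) = \frac{73941}{1892}$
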